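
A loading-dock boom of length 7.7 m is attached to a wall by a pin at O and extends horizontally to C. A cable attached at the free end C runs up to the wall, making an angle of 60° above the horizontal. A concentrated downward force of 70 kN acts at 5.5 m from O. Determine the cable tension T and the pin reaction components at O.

ΣM about O: T·sin60°·7.7 − 70·5.5 = 0 → T = 385/(7.7·0.866025) = 57.7351 ≈ 57.74 kN.
ΣF_x = 0: O_x − T·cos60° = 0 → O_x = 57.7351 × 0.5 = 28.87 kN.
ΣF_y = 0: O_y + T·sin60° − 70 = 0 → O_y = 70 − 57.7351 × 0.866025 = 20.00 kN.

T = 57.74 kN, O_x = 28.87 kN, O_y = 20.00 kN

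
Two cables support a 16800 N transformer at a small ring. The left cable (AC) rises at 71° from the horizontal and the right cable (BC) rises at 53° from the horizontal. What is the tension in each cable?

T_AC = 12200 N, T_BC = 6597 N

ΣF_x = 0: −T_AC·cos71° + T_BC·cos53° = 0 → T_BC = 0.540977·T_AC.
ΣF_y = 0: T_AC·sin71° + T_BC·sin53° = 16800.
Substitute: T_AC·(0.945519 + 0.540977·0.798636) = 16800 → T_AC = 12195.5 ≈ 12200 N.
Then T_BC = 0.540977 × 12195.5 = 6597 N.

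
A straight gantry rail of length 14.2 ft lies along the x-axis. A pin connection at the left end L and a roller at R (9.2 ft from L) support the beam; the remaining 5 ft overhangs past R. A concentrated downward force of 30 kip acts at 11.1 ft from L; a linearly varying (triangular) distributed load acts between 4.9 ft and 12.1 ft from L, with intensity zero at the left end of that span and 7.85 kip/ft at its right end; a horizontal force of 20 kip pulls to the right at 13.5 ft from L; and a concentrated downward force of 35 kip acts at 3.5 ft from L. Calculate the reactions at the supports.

Resultant of the triangular load: ½ × 7.85 × 7.2 = 28.26 kip, acting at 9.7 ft from L (one-third of the span from the peak).
Taking moments about L: R_y·9.2 − 30·11.1 − (½·7.85·7.2)·9.7 − 35·3.5 = 0 → R_y = 729.622/9.2 = 79.3067 ≈ 79.31 kip.
ΣF_y = 0: L_y + 79.3067 − 30 − ½·7.85·7.2 − 35 = 0 → L_y = 13.95 kip.
ΣF_x = 0: L_x + 20 = 0 → L_x = -20.00 kip.

L_x = -20.00 kip, L_y = 13.95 kip, R_y = 79.31 kip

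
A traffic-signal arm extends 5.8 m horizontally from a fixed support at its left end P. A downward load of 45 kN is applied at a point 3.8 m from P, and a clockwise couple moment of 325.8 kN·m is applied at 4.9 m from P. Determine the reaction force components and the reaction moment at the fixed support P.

P_x = 0, P_y = 45.00 kN, M_P = 496.8 kN·m

ΣF_x = 0: P_x = 0.
ΣF_y = 0: P_y − 45 = 0 → P_y = 45.00 kN.
ΣM about P: M_P − 45·3.8 − 325.8 = 0 → M_P = 496.8 kN·m.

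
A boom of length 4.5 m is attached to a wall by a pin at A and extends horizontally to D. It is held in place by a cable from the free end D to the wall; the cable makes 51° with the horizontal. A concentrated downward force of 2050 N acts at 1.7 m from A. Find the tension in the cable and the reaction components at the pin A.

T = 996.5 N, A_x = 627.1 N, A_y = 1276 N

ΣM about A: T·sin51°·4.5 − 2050·1.7 = 0 → T = 3485/(4.5·0.777146) = 996.524 ≈ 996.5 N.
ΣF_x = 0: A_x − T·cos51° = 0 → A_x = 996.524 × 0.62932 = 627.1 N.
ΣF_y = 0: A_y + T·sin51° − 2050 = 0 → A_y = 2050 − 996.524 × 0.777146 = 1276 N.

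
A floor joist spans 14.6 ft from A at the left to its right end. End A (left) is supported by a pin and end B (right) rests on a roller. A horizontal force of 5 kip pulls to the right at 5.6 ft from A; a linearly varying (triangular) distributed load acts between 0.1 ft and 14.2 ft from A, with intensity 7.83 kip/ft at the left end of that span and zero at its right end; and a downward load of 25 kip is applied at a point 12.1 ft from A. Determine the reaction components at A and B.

Resultant of the triangular load: ½ × 7.83 × 14.1 = 55.2015 kip, acting at 4.8 ft from A (one-third of the span from the peak).
Taking moments about A: B_y·14.6 − (½·7.83·14.1)·4.8 − 25·12.1 = 0 → B_y = 567.4672/14.6 = 38.8676 ≈ 38.87 kip.
ΣF_y = 0: A_y + 38.8676 − ½·7.83·14.1 − 25 = 0 → A_y = 41.33 kip.
ΣF_x = 0: A_x + 5 = 0 → A_x = -5.000 kip.

A_x = -5.000 kip, A_y = 41.33 kip, B_y = 38.87 kip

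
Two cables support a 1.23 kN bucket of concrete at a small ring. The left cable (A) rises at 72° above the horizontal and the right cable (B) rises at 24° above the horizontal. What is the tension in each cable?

T_A = 1.130 kN, T_B = 0.3822 kN

ΣF_x = 0: −T_A·cos72° + T_B·cos24° = 0 → T_B = 0.338261·T_A.
ΣF_y = 0: T_A·sin72° + T_B·sin24° = 1.23.
Substitute: T_A·(0.951057 + 0.338261·0.406737) = 1.23 → T_A = 1.12985 ≈ 1.130 kN.
Then T_B = 0.338261 × 1.12985 = 0.3822 kN.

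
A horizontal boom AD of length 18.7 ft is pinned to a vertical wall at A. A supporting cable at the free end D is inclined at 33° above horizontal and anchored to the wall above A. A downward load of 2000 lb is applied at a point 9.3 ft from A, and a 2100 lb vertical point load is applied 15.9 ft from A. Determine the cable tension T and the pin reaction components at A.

T = 5105 lb, A_x = 4281 lb, A_y = 1320 lb

ΣM about A: T·sin33°·18.7 − 2000·9.3 − 2100·15.9 = 0 → T = 51990/(18.7·0.544639) = 5104.69 ≈ 5105 lb.
ΣF_x = 0: A_x − T·cos33° = 0 → A_x = 5104.69 × 0.838671 = 4281 lb.
ΣF_y = 0: A_y + T·sin33° − 2000 − 2100 = 0 → A_y = 4100 − 5104.69 × 0.544639 = 1320 lb.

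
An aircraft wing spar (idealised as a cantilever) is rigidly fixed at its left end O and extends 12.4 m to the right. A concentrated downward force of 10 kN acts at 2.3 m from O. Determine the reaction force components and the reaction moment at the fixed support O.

O_x = 0, O_y = 10.00 kN, M_O = 23.00 kN·m

ΣF_x = 0: O_x = 0.
ΣF_y = 0: O_y − 10 = 0 → O_y = 10.00 kN.
ΣM about O: M_O − 10·2.3 = 0 → M_O = 23.00 kN·m.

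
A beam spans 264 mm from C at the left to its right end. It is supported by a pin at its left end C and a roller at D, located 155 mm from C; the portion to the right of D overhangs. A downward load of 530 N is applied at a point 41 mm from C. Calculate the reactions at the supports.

C_x = 0, C_y = 389.8 N, D_y = 140.2 N

ΣM about C: D_y·155 − 530·41 = 0 → D_y = 21730/155 = 140.194 ≈ 140.2 N.
ΣF_y = 0: C_y + 140.194 − 530 = 0 → C_y = 389.8 N.
ΣF_x = 0: no horizontal applied forces, so C_x = 0.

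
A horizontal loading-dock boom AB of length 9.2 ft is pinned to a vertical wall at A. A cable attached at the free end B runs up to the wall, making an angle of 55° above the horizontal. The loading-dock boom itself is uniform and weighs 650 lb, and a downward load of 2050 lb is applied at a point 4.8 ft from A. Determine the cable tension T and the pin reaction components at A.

ΣM about A: T·sin55°·9.2 − 650·4.6 − 2050·4.8 = 0 → T = 12830/(9.2·0.819152) = 1702.45 ≈ 1702 lb.
ΣF_x = 0: A_x − T·cos55° = 0 → A_x = 1702.45 × 0.573576 = 976.5 lb.
ΣF_y = 0: A_y + T·sin55° − 650 − 2050 = 0 → A_y = 2700 − 1702.45 × 0.819152 = 1305 lb.

T = 1702 lb, A_x = 976.5 lb, A_y = 1305 lb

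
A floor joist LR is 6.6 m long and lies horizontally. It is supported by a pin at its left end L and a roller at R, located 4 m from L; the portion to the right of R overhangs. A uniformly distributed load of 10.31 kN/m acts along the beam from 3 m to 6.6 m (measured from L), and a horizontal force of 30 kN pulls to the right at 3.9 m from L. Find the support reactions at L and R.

L_x = -30.00 kN, L_y = -7.423 kN, R_y = 44.54 kN

Resultant of the distributed load: 10.31 × 3.6 = 37.116 kN at 4.8 m from L.
ΣM about L: R_y·4 − (10.31·3.6)·4.8 = 0 → R_y = 178.1568/4 = 44.5392 ≈ 44.54 kN.
ΣF_y = 0: L_y + 44.5392 − 10.31·3.6 = 0 → L_y = -7.423 kN.
ΣF_x = 0: L_x + 30 = 0 → L_x = -30.00 kN.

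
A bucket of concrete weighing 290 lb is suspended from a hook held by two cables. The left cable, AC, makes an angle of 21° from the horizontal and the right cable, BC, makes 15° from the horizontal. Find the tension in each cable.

ΣF_x = 0: −T_AC·cos21° + T_BC·cos15° = 0 → T_BC = 0.966514·T_AC.
ΣF_y = 0: T_AC·sin21° + T_BC·sin15° = 290.
Substitute: T_AC·(0.358368 + 0.966514·0.258819) = 290 → T_AC = 476.566 ≈ 476.6 lb.
Then T_BC = 0.966514 × 476.566 = 460.6 lb.

T_AC = 476.6 lb, T_BC = 460.6 lb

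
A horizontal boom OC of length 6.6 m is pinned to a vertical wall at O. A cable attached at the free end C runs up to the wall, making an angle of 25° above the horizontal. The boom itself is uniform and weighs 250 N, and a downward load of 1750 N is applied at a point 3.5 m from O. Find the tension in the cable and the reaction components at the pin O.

ΣM about O: T·sin25°·6.6 − 250·3.3 − 1750·3.5 = 0 → T = 6950/(6.6·0.422618) = 2491.68 ≈ 2492 N.
ΣF_x = 0: O_x − T·cos25° = 0 → O_x = 2491.68 × 0.906308 = 2258 N.
ΣF_y = 0: O_y + T·sin25° − 250 − 1750 = 0 → O_y = 2000 − 2491.68 × 0.422618 = 947.0 N.

T = 2492 N, O_x = 2258 N, O_y = 947.0 N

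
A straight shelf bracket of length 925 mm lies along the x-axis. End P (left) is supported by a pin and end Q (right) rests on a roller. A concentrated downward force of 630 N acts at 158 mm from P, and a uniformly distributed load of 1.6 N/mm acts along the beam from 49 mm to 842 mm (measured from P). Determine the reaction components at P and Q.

Resultant of the distributed load: 1.6 × 793 = 1268.8 N at 445.5 mm from P.
Moments about P: Q_y·925 − 630·158 − (1.6·793)·445.5 = 0 → Q_y = 664790.4/925 = 718.692 ≈ 718.7 N.
ΣF_y = 0: P_y + 718.692 − 630 − 1.6·793 = 0 → P_y = 1180 N.
ΣF_x = 0: no horizontal applied forces, so P_x = 0.

P_x = 0, P_y = 1180 N, Q_y = 718.7 N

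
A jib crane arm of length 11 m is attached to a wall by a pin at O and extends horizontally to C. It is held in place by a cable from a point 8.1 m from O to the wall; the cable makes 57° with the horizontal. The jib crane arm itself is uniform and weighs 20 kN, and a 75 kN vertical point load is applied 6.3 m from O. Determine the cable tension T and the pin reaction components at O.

ΣM about O: T·sin57°·8.1 − 20·5.5 − 75·6.3 = 0 → T = 582.5/(8.1·0.838671) = 85.7471 ≈ 85.75 kN.
ΣF_x = 0: O_x − T·cos57° = 0 → O_x = 85.7471 × 0.544639 = 46.70 kN.
ΣF_y = 0: O_y + T·sin57° − 20 − 75 = 0 → O_y = 95 − 85.7471 × 0.838671 = 23.09 kN.

T = 85.75 kN, O_x = 46.70 kN, O_y = 23.09 kN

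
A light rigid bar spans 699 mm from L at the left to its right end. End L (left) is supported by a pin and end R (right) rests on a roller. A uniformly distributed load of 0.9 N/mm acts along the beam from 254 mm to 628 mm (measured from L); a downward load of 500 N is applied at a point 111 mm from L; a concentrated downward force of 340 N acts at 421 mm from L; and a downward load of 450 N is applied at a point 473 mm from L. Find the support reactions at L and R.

Resultant of the distributed load: 0.9 × 374 = 336.6 N at 441 mm from L.
Moments about L: R_y·699 − (0.9·374)·441 − 500·111 − 340·421 − 450·473 = 0 → R_y = 559930.6/699 = 801.045 ≈ 801.0 N.
ΣF_y = 0: L_y + 801.045 − 0.9·374 − 500 − 340 − 450 = 0 → L_y = 825.6 N.
ΣF_x = 0: no horizontal applied forces, so L_x = 0.

L_x = 0, L_y = 825.6 N, R_y = 801.0 N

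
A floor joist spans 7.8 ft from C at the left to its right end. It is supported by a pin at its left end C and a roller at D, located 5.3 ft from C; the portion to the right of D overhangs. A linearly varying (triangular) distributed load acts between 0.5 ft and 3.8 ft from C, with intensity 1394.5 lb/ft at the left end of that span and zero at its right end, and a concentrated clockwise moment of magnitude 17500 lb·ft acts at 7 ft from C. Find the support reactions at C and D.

C_x = 0, C_y = -1696 lb, D_y = 3997 lb

Resultant of the triangular load: ½ × 1394.5 × 3.3 = 2300.925 lb, acting at 1.6 ft from C (one-third of the span from the peak).
Moments about C: D_y·5.3 − (½·1394.5·3.3)·1.6 − 17500 = 0 → D_y = 21181.48/5.3 = 3996.51 ≈ 3997 lb.
ΣF_y = 0: C_y + 3996.51 − ½·1394.5·3.3 = 0 → C_y = -1696 lb.
ΣF_x = 0: no horizontal applied forces, so C_x = 0.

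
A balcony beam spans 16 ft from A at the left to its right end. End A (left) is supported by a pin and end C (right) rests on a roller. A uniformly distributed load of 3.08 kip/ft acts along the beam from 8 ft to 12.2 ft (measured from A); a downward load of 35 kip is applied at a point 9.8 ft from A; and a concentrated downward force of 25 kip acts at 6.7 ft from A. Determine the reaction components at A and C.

A_x = 0, A_y = 32.86 kip, C_y = 40.07 kip

Resultant of the distributed load: 3.08 × 4.2 = 12.936 kip at 10.1 ft from A.
Moments about A: C_y·16 − (3.08·4.2)·10.1 − 35·9.8 − 25·6.7 = 0 → C_y = 641.1536/16 = 40.0721 ≈ 40.07 kip.
ΣF_y = 0: A_y + 40.0721 − 3.08·4.2 − 35 − 25 = 0 → A_y = 32.86 kip.
ΣF_x = 0: no horizontal applied forces, so A_x = 0.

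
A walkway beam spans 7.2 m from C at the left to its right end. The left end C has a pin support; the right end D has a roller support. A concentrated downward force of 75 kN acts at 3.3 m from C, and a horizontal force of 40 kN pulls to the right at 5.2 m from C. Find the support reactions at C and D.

C_x = -40.00 kN, C_y = 40.62 kN, D_y = 34.38 kN

Taking moments about C: D_y·7.2 − 75·3.3 = 0 → D_y = 247.5/7.2 = 34.375 ≈ 34.38 kN.
ΣF_y = 0: C_y + 34.375 − 75 = 0 → C_y = 40.62 kN.
ΣF_x = 0: C_x + 40 = 0 → C_x = -40.00 kN.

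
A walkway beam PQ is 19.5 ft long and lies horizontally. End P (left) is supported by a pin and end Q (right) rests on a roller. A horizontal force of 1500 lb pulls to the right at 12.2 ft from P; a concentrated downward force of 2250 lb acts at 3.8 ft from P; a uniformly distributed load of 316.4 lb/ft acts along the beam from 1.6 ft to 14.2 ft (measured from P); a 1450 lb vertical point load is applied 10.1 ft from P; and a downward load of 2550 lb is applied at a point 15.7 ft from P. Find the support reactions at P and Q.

P_x = -1500 lb, P_y = 5379 lb, Q_y = 4858 lb

Resultant of the distributed load: 316.4 × 12.6 = 3986.64 lb at 7.9 ft from P.
Moments about P: Q_y·19.5 − 2250·3.8 − (316.4·12.6)·7.9 − 1450·10.1 − 2550·15.7 = 0 → Q_y = 94724.456/19.5 = 4857.66 ≈ 4858 lb.
ΣF_y = 0: P_y + 4857.66 − 2250 − 316.4·12.6 − 1450 − 2550 = 0 → P_y = 5379 lb.
ΣF_x = 0: P_x + 1500 = 0 → P_x = -1500 lb.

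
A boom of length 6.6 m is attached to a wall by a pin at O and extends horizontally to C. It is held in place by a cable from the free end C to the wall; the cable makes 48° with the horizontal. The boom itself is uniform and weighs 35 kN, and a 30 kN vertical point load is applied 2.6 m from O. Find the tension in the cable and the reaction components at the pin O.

ΣM about O: T·sin48°·6.6 − 35·3.3 − 30·2.6 = 0 → T = 193.5/(6.6·0.743145) = 39.4515 ≈ 39.45 kN.
ΣF_x = 0: O_x − T·cos48° = 0 → O_x = 39.4515 × 0.669131 = 26.40 kN.
ΣF_y = 0: O_y + T·sin48° − 35 − 30 = 0 → O_y = 65 − 39.4515 × 0.743145 = 35.68 kN.

T = 39.45 kN, O_x = 26.40 kN, O_y = 35.68 kN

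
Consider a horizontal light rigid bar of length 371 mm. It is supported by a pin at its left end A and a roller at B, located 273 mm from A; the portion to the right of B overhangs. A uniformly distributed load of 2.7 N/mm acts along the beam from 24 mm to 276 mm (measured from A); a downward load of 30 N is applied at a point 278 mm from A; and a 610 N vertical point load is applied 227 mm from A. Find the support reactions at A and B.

Resultant of the distributed load: 2.7 × 252 = 680.4 N at 150 mm from A.
ΣM about A: B_y·273 − (2.7·252)·150 − 30·278 − 610·227 = 0 → B_y = 248870/273 = 911.612 ≈ 911.6 N.
ΣF_y = 0: A_y + 911.612 − 2.7·252 − 30 − 610 = 0 → A_y = 408.8 N.
ΣF_x = 0: no horizontal applied forces, so A_x = 0.

A_x = 0, A_y = 408.8 N, B_y = 911.6 N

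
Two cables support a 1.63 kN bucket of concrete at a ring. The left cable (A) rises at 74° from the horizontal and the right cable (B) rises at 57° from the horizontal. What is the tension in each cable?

T_A = 1.176 kN, T_B = 0.5953 kN

ΣF_x = 0: −T_A·cos74° + T_B·cos57° = 0 → T_B = 0.506092·T_A.
ΣF_y = 0: T_A·sin74° + T_B·sin57° = 1.63.
Substitute: T_A·(0.961262 + 0.506092·0.838671) = 1.63 → T_A = 1.1763 ≈ 1.176 kN.
Then T_B = 0.506092 × 1.1763 = 0.5953 kN.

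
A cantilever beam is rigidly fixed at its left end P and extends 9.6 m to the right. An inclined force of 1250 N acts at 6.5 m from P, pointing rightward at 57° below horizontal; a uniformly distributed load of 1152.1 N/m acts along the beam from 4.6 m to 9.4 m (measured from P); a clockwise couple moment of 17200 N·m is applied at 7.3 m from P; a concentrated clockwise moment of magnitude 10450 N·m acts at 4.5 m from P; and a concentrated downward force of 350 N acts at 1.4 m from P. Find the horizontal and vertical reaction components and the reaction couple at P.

P_x = -680.8 N, P_y = 6928 N, M_P = 73660 N·m

Resultant of the distributed load: 1152.1 × 4.8 = 5530.08 N at 7 m from P.
ΣF_x = 0: P_x + 1250·cos57° = 0 → P_x = -680.8 N.
ΣF_y = 0: P_y − 1250·sin57° − 1152.1·4.8 − 350 = 0 → P_y = 6928 N.
ΣM about P: M_P − 1250·sin57°·6.5 − (1152.1·4.8)·7 − 17200 − 10450 − 350·1.4 = 0 → M_P = 73660 N·m.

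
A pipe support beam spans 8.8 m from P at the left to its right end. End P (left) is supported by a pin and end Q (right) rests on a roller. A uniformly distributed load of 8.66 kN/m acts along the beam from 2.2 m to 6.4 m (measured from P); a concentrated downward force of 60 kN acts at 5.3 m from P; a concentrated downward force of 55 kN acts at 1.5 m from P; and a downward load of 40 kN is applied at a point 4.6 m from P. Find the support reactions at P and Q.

P_x = 0, P_y = 107.2 kN, Q_y = 84.19 kN

Resultant of the distributed load: 8.66 × 4.2 = 36.372 kN at 4.3 m from P.
Moments about P: Q_y·8.8 − (8.66·4.2)·4.3 − 60·5.3 − 55·1.5 − 40·4.6 = 0 → Q_y = 740.8996/8.8 = 84.1931 ≈ 84.19 kN.
ΣF_y = 0: P_y + 84.1931 − 8.66·4.2 − 60 − 55 − 40 = 0 → P_y = 107.2 kN.
ΣF_x = 0: no horizontal applied forces, so P_x = 0.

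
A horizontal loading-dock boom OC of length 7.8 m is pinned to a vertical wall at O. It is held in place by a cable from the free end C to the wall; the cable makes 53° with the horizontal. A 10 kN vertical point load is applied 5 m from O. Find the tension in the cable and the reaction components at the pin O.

ΣM about O: T·sin53°·7.8 − 10·5 = 0 → T = 50/(7.8·0.798636) = 8.02651 ≈ 8.027 kN.
ΣF_x = 0: O_x − T·cos53° = 0 → O_x = 8.02651 × 0.601815 = 4.830 kN.
ΣF_y = 0: O_y + T·sin53° − 10 = 0 → O_y = 10 − 8.02651 × 0.798636 = 3.590 kN.

T = 8.027 kN, O_x = 4.830 kN, O_y = 3.590 kN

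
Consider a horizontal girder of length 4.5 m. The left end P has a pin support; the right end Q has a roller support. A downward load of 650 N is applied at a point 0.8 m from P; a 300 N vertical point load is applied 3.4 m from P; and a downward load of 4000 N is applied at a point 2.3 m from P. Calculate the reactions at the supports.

ΣM about P: Q_y·4.5 − 650·0.8 − 300·3.4 − 4000·2.3 = 0 → Q_y = 10740/4.5 = 2386.67 ≈ 2387 N.
ΣF_y = 0: P_y + 2386.67 − 650 − 300 − 4000 = 0 → P_y = 2563 N.
ΣF_x = 0: no horizontal applied forces, so P_x = 0.

P_x = 0, P_y = 2563 N, Q_y = 2387 N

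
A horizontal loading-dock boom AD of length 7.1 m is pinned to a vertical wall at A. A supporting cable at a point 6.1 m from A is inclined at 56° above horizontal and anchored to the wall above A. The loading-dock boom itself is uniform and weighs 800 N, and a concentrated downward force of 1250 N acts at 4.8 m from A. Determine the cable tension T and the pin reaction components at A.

ΣM about A: T·sin56°·6.1 − 800·3.55 − 1250·4.8 = 0 → T = 8840/(6.1·0.829038) = 1748.03 ≈ 1748 N.
ΣF_x = 0: A_x − T·cos56° = 0 → A_x = 1748.03 × 0.559193 = 977.5 N.
ΣF_y = 0: A_y + T·sin56° − 800 − 1250 = 0 → A_y = 2050 − 1748.03 × 0.829038 = 600.8 N.

T = 1748 N, A_x = 977.5 N, A_y = 600.8 N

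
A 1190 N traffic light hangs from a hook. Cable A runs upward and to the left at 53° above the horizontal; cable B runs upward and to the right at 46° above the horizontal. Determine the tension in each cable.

T_A = 836.9 N, T_B = 725.1 N

ΣF_x = 0: −T_A·cos53° + T_B·cos46° = 0 → T_B = 0.866347·T_A.
ΣF_y = 0: T_A·sin53° + T_B·sin46° = 1190.
Substitute: T_A·(0.798636 + 0.866347·0.71934) = 1190 → T_A = 836.947 ≈ 836.9 N.
Then T_B = 0.866347 × 836.947 = 725.1 N.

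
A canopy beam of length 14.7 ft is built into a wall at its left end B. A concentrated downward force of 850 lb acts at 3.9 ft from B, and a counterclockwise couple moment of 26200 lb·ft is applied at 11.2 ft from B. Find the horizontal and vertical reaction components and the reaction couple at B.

ΣF_x = 0: B_x = 0.
ΣF_y = 0: B_y − 850 = 0 → B_y = 850.0 lb.
ΣM about B: M_B − 850·3.9 + 26200 = 0 → M_B = -22880 lb·ft.

B_x = 0, B_y = 850.0 lb, M_B = -22880 lb·ft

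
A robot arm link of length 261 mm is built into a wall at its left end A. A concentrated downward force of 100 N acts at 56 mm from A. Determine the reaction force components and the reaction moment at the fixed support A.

ΣF_x = 0: A_x = 0.
ΣF_y = 0: A_y − 100 = 0 → A_y = 100.0 N.
ΣM about A: M_A − 100·56 = 0 → M_A = 5600 N·mm.

A_x = 0, A_y = 100.0 N, M_A = 5600 N·mm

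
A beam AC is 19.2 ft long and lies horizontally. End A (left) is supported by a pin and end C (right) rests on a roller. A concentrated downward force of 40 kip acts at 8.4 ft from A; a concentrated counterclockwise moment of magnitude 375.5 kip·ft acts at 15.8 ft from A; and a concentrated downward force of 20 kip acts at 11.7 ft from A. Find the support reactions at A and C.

A_x = 0, A_y = 49.87 kip, C_y = 10.13 kip

Moments about A: C_y·19.2 − 40·8.4 + 375.5 − 20·11.7 = 0 → C_y = 194.5/19.2 = 10.1302 ≈ 10.13 kip.
ΣF_y = 0: A_y + 10.1302 − 40 − 20 = 0 → A_y = 49.87 kip.
ΣF_x = 0: no horizontal applied forces, so A_x = 0.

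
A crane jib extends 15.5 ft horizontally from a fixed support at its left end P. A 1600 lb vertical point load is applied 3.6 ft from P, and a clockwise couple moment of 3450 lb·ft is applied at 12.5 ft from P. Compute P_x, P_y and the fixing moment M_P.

ΣF_x = 0: P_x = 0.
ΣF_y = 0: P_y − 1600 = 0 → P_y = 1600 lb.
ΣM about P: M_P − 1600·3.6 − 3450 = 0 → M_P = 9210 lb·ft.

P_x = 0, P_y = 1600 lb, M_P = 9210 lb·ft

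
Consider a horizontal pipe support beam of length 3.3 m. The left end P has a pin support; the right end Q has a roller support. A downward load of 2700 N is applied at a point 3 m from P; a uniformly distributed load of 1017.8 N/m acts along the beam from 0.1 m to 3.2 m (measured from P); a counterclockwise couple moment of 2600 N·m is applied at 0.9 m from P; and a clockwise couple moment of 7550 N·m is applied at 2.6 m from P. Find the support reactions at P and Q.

P_x = 0, P_y = 323.0 N, Q_y = 5532 N

Resultant of the distributed load: 1017.8 × 3.1 = 3155.18 N at 1.65 m from P.
ΣM about P: Q_y·3.3 − 2700·3 − (1017.8·3.1)·1.65 + 2600 − 7550 = 0 → Q_y = 18256.047/3.3 = 5532.14 ≈ 5532 N.
ΣF_y = 0: P_y + 5532.14 − 2700 − 1017.8·3.1 = 0 → P_y = 323.0 N.
ΣF_x = 0: no horizontal applied forces, so P_x = 0.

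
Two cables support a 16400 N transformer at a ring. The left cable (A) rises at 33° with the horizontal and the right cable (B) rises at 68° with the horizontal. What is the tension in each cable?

T_A = 6259 N, T_B = 14010 N

ΣF_x = 0: −T_A·cos33° + T_B·cos68° = 0 → T_B = 2.2388·T_A.
ΣF_y = 0: T_A·sin33° + T_B·sin68° = 16400.
Substitute: T_A·(0.544639 + 2.2388·0.927184) = 16400 → T_A = 6258.54 ≈ 6259 N.
Then T_B = 2.2388 × 6258.54 = 14010 N.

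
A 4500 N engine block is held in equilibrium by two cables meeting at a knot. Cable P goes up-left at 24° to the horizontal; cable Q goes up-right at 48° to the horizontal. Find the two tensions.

T_P = 3166 N, T_Q = 4323 N

ΣF_x = 0: −T_P·cos24° + T_Q·cos48° = 0 → T_Q = 1.36527·T_P.
ΣF_y = 0: T_P·sin24° + T_Q·sin48° = 4500.
Substitute: T_P·(0.406737 + 1.36527·0.743145) = 4500 → T_P = 3166.05 ≈ 3166 N.
Then T_Q = 1.36527 × 3166.05 = 4323 N.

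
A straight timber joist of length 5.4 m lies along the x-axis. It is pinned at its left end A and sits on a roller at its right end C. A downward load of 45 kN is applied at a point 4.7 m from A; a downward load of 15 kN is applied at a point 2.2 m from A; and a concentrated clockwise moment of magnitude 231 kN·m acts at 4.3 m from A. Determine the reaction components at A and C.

ΣM about A: C_y·5.4 − 45·4.7 − 15·2.2 − 231 = 0 → C_y = 475.5/5.4 = 88.0556 ≈ 88.06 kN.
ΣF_y = 0: A_y + 88.0556 − 45 − 15 = 0 → A_y = -28.06 kN.
ΣF_x = 0: no horizontal applied forces, so A_x = 0.

A_x = 0, A_y = -28.06 kN, C_y = 88.06 kN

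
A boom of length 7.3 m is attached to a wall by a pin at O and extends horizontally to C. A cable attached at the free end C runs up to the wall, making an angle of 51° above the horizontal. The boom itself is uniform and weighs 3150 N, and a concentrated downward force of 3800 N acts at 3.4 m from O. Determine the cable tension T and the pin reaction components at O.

ΣM about O: T·sin51°·7.3 − 3150·3.65 − 3800·3.4 = 0 → T = 24417.5/(7.3·0.777146) = 4304.03 ≈ 4304 N.
ΣF_x = 0: O_x − T·cos51° = 0 → O_x = 4304.03 × 0.62932 = 2709 N.
ΣF_y = 0: O_y + T·sin51° − 3150 − 3800 = 0 → O_y = 6950 − 4304.03 × 0.777146 = 3605 N.

T = 4304 N, O_x = 2709 N, O_y = 3605 N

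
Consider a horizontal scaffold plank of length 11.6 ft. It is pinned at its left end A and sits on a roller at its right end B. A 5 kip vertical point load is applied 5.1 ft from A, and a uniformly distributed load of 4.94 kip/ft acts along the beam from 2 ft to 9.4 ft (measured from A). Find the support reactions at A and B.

Resultant of the distributed load: 4.94 × 7.4 = 36.556 kip at 5.7 ft from A.
ΣM about A: B_y·11.6 − 5·5.1 − (4.94·7.4)·5.7 = 0 → B_y = 233.8692/11.6 = 20.1611 ≈ 20.16 kip.
ΣF_y = 0: A_y + 20.1611 − 5 − 4.94·7.4 = 0 → A_y = 21.39 kip.
ΣF_x = 0: no horizontal applied forces, so A_x = 0.

A_x = 0, A_y = 21.39 kip, B_y = 20.16 kip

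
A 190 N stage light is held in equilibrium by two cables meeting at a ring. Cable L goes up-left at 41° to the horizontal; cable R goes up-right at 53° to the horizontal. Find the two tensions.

T_L = 114.6 N, T_R = 143.7 N

ΣF_x = 0: −T_L·cos41° + T_R·cos53° = 0 → T_R = 1.25406·T_L.
ΣF_y = 0: T_L·sin41° + T_R·sin53° = 190.
Substitute: T_L·(0.656059 + 1.25406·0.798636) = 190 → T_L = 114.624 ≈ 114.6 N.
Then T_R = 1.25406 × 114.624 = 143.7 N.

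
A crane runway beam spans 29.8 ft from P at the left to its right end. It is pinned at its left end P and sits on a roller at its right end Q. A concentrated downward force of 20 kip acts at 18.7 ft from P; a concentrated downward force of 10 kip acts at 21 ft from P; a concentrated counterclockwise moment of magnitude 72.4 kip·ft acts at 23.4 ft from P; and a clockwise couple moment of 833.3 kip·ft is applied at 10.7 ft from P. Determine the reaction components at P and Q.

P_x = 0, P_y = -15.13 kip, Q_y = 45.13 kip

ΣM about P: Q_y·29.8 − 20·18.7 − 10·21 + 72.4 − 833.3 = 0 → Q_y = 1344.9/29.8 = 45.1309 ≈ 45.13 kip.
ΣF_y = 0: P_y + 45.1309 − 20 − 10 = 0 → P_y = -15.13 kip.
ΣF_x = 0: no horizontal applied forces, so P_x = 0.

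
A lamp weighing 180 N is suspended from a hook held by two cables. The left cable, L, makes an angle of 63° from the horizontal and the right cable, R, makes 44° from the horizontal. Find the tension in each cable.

ΣF_x = 0: −T_L·cos63° + T_R·cos44° = 0 → T_R = 0.631121·T_L.
ΣF_y = 0: T_L·sin63° + T_R·sin44° = 180.
Substitute: T_L·(0.891007 + 0.631121·0.694658) = 180 → T_L = 135.397 ≈ 135.4 N.
Then T_R = 0.631121 × 135.397 = 85.45 N.

T_L = 135.4 N, T_R = 85.45 N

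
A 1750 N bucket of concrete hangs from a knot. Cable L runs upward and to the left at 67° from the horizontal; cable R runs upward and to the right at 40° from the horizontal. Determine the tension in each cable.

T_L = 1402 N, T_R = 715.0 N

ΣF_x = 0: −T_L·cos67° + T_R·cos40° = 0 → T_R = 0.510063·T_L.
ΣF_y = 0: T_L·sin67° + T_R·sin40° = 1750.
Substitute: T_L·(0.920505 + 0.510063·0.642788) = 1750 → T_L = 1401.83 ≈ 1402 N.
Then T_R = 0.510063 × 1401.83 = 715.0 N.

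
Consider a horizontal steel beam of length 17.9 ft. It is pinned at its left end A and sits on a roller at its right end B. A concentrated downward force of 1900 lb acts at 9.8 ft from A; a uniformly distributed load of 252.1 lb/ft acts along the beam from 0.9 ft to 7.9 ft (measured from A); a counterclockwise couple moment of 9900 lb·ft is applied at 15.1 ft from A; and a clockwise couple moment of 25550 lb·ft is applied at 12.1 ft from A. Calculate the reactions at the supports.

Resultant of the distributed load: 252.1 × 7 = 1764.7 lb at 4.4 ft from A.
ΣM about A: B_y·17.9 − 1900·9.8 − (252.1·7)·4.4 + 9900 − 25550 = 0 → B_y = 42034.68/17.9 = 2348.31 ≈ 2348 lb.
ΣF_y = 0: A_y + 2348.31 − 1900 − 252.1·7 = 0 → A_y = 1316 lb.
ΣF_x = 0: no horizontal applied forces, so A_x = 0.

A_x = 0, A_y = 1316 lb, B_y = 2348 lb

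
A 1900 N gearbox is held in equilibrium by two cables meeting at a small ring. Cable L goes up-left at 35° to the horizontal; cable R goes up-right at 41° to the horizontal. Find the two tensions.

T_L = 1478 N, T_R = 1604 N

ΣF_x = 0: −T_L·cos35° + T_R·cos41° = 0 → T_R = 1.08539·T_L.
ΣF_y = 0: T_L·sin35° + T_R·sin41° = 1900.
Substitute: T_L·(0.573576 + 1.08539·0.656059) = 1900 → T_L = 1477.84 ≈ 1478 N.
Then T_R = 1.08539 × 1477.84 = 1604 N.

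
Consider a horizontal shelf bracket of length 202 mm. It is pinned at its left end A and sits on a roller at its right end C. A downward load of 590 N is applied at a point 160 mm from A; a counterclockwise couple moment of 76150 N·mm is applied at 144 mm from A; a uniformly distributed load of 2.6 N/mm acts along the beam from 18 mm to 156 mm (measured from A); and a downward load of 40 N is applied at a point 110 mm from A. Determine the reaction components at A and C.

A_x = 0, A_y = 722.1 N, C_y = 266.7 N

Resultant of the distributed load: 2.6 × 138 = 358.8 N at 87 mm from A.
Moments about A: C_y·202 − 590·160 + 76150 − (2.6·138)·87 − 40·110 = 0 → C_y = 53865.6/202 = 266.661 ≈ 266.7 N.
ΣF_y = 0: A_y + 266.661 − 590 − 2.6·138 − 40 = 0 → A_y = 722.1 N.
ΣF_x = 0: no horizontal applied forces, so A_x = 0.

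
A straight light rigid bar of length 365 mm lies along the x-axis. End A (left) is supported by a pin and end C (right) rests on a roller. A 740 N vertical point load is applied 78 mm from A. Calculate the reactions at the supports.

A_x = 0, A_y = 581.9 N, C_y = 158.1 N

ΣM about A: C_y·365 − 740·78 = 0 → C_y = 57720/365 = 158.137 ≈ 158.1 N.
ΣF_y = 0: A_y + 158.137 − 740 = 0 → A_y = 581.9 N.
ΣF_x = 0: no horizontal applied forces, so A_x = 0.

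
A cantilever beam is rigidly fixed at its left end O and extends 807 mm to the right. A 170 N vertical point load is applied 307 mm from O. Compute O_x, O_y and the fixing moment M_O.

O_x = 0, O_y = 170.0 N, M_O = 52190 N·mm

ΣF_x = 0: O_x = 0.
ΣF_y = 0: O_y − 170 = 0 → O_y = 170.0 N.
ΣM about O: M_O − 170·307 = 0 → M_O = 52190 N·mm.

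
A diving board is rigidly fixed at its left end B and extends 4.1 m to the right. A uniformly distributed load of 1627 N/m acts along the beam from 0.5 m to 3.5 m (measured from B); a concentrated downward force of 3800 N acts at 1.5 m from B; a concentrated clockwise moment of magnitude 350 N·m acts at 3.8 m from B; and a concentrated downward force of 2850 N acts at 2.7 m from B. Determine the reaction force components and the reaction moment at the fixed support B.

B_x = 0, B_y = 11530 N, M_B = 23510 N·m

Resultant of the distributed load: 1627 × 3 = 4881 N at 2 m from B.
ΣF_x = 0: B_x = 0.
ΣF_y = 0: B_y − 1627·3 − 3800 − 2850 = 0 → B_y = 11530 N.
ΣM about B: M_B − (1627·3)·2 − 3800·1.5 − 350 − 2850·2.7 = 0 → M_B = 23510 N·m.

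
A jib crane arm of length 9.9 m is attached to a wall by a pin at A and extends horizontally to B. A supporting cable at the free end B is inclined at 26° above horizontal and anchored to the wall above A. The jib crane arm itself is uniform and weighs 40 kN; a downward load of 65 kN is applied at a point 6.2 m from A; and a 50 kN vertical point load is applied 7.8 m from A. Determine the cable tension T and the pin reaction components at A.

T = 228.3 kN, A_x = 205.2 kN, A_y = 54.90 kN

ΣM about A: T·sin26°·9.9 − 40·4.95 − 65·6.2 − 50·7.8 = 0 → T = 991/(9.9·0.438371) = 228.348 ≈ 228.3 kN.
ΣF_x = 0: A_x − T·cos26° = 0 → A_x = 228.348 × 0.898794 = 205.2 kN.
ΣF_y = 0: A_y + T·sin26° − 40 − 65 − 50 = 0 → A_y = 155 − 228.348 × 0.438371 = 54.90 kN.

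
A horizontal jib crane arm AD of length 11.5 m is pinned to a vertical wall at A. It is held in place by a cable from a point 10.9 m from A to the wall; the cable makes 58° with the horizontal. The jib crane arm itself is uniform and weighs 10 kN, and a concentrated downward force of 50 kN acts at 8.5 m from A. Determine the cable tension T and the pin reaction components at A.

ΣM about A: T·sin58°·10.9 − 10·5.75 − 50·8.5 = 0 → T = 482.5/(10.9·0.848048) = 52.1976 ≈ 52.20 kN.
ΣF_x = 0: A_x − T·cos58° = 0 → A_x = 52.1976 × 0.529919 = 27.66 kN.
ΣF_y = 0: A_y + T·sin58° − 10 − 50 = 0 → A_y = 60 − 52.1976 × 0.848048 = 15.73 kN.

T = 52.20 kN, A_x = 27.66 kN, A_y = 15.73 kN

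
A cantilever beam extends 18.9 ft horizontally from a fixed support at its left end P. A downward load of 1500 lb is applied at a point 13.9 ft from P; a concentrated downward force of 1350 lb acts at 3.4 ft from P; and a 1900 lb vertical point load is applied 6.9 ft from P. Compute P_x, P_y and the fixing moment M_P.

ΣF_x = 0: P_x = 0.
ΣF_y = 0: P_y − 1500 − 1350 − 1900 = 0 → P_y = 4750 lb.
ΣM about P: M_P − 1500·13.9 − 1350·3.4 − 1900·6.9 = 0 → M_P = 38550 lb·ft.

P_x = 0, P_y = 4750 lb, M_P = 38550 lb·ft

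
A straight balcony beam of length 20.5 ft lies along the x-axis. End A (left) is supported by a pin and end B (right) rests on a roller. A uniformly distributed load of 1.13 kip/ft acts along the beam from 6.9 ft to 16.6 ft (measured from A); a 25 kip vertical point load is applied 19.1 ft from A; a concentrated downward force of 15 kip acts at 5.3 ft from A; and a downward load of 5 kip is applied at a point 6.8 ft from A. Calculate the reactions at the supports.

Resultant of the distributed load: 1.13 × 9.7 = 10.961 kip at 11.75 ft from A.
Taking moments about A: B_y·20.5 − (1.13·9.7)·11.75 − 25·19.1 − 15·5.3 − 5·6.8 = 0 → B_y = 719.79175/20.5 = 35.1118 ≈ 35.11 kip.
ΣF_y = 0: A_y + 35.1118 − 1.13·9.7 − 25 − 15 − 5 = 0 → A_y = 20.85 kip.
ΣF_x = 0: no horizontal applied forces, so A_x = 0.

A_x = 0, A_y = 20.85 kip, B_y = 35.11 kip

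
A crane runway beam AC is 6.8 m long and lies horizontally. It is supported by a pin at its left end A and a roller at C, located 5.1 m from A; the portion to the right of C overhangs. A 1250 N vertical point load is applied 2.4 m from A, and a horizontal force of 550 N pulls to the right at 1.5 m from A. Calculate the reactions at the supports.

ΣM about A: C_y·5.1 − 1250·2.4 = 0 → C_y = 3000/5.1 = 588.235 ≈ 588.2 N.
ΣF_y = 0: A_y + 588.235 − 1250 = 0 → A_y = 661.8 N.
ΣF_x = 0: A_x + 550 = 0 → A_x = -550.0 N.

A_x = -550.0 N, A_y = 661.8 N, C_y = 588.2 N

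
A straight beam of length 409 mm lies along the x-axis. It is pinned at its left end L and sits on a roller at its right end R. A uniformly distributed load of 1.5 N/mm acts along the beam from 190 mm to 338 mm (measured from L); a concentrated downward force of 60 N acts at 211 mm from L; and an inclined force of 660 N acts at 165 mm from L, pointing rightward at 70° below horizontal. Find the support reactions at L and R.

L_x = -225.7 N, L_y = 477.7 N, R_y = 424.5 N

Resultant of the distributed load: 1.5 × 148 = 222 N at 264 mm from L.
Moments about L: R_y·409 − (1.5·148)·264 − 60·211 − 660·sin70°·165 = 0 → R_y = 173601/409 = 424.452 ≈ 424.5 N.
ΣF_y = 0: L_y + 424.452 − 1.5·148 − 60 − 660·sin70° = 0 → L_y = 477.7 N.
ΣF_x = 0: L_x + 660·cos70° = 0 → L_x = -225.7 N.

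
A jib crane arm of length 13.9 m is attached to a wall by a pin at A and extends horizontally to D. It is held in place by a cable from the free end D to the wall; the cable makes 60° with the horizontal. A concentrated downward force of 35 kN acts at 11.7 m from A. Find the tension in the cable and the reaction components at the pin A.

T = 34.02 kN, A_x = 17.01 kN, A_y = 5.540 kN

ΣM about A: T·sin60°·13.9 − 35·11.7 = 0 → T = 409.5/(13.9·0.866025) = 34.018 ≈ 34.02 kN.
ΣF_x = 0: A_x − T·cos60° = 0 → A_x = 34.018 × 0.5 = 17.01 kN.
ΣF_y = 0: A_y + T·sin60° − 35 = 0 → A_y = 35 − 34.018 × 0.866025 = 5.540 kN.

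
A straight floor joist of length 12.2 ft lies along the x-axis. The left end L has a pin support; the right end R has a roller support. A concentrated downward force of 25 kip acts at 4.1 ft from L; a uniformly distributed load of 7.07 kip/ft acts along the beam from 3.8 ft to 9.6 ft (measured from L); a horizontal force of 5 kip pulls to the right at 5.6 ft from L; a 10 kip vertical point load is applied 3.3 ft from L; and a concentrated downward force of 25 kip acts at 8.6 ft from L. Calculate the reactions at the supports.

L_x = -5.000 kip, L_y = 49.76 kip, R_y = 51.25 kip

Resultant of the distributed load: 7.07 × 5.8 = 41.006 kip at 6.7 ft from L.
Moments about L: R_y·12.2 − 25·4.1 − (7.07·5.8)·6.7 − 10·3.3 − 25·8.6 = 0 → R_y = 625.2402/12.2 = 51.2492 ≈ 51.25 kip.
ΣF_y = 0: L_y + 51.2492 − 25 − 7.07·5.8 − 10 − 25 = 0 → L_y = 49.76 kip.
ΣF_x = 0: L_x + 5 = 0 → L_x = -5.000 kip.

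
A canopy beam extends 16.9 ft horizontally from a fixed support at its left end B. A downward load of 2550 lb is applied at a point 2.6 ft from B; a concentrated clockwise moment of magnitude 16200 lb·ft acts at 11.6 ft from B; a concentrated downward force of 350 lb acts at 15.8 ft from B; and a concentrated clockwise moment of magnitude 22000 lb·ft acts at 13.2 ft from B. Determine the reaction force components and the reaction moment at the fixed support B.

ΣF_x = 0: B_x = 0.
ΣF_y = 0: B_y − 2550 − 350 = 0 → B_y = 2900 lb.
ΣM about B: M_B − 2550·2.6 − 16200 − 350·15.8 − 22000 = 0 → M_B = 50360 lb·ft.

B_x = 0, B_y = 2900 lb, M_B = 50360 lb·ft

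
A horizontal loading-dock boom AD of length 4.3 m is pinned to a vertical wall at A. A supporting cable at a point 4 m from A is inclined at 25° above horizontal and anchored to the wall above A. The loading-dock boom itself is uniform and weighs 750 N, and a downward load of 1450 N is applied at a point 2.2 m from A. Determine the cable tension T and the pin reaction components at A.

T = 2841 N, A_x = 2575 N, A_y = 999.4 N

ΣM about A: T·sin25°·4 − 750·2.15 − 1450·2.2 = 0 → T = 4802.5/(4·0.422618) = 2840.92 ≈ 2841 N.
ΣF_x = 0: A_x − T·cos25° = 0 → A_x = 2840.92 × 0.906308 = 2575 N.
ΣF_y = 0: A_y + T·sin25° − 750 − 1450 = 0 → A_y = 2200 − 2840.92 × 0.422618 = 999.4 N.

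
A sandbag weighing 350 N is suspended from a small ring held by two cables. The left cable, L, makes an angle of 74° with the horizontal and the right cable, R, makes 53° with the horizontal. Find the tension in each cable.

T_L = 263.7 N, T_R = 120.8 N

ΣF_x = 0: −T_L·cos74° + T_R·cos53° = 0 → T_R = 0.45801·T_L.
ΣF_y = 0: T_L·sin74° + T_R·sin53° = 350.
Substitute: T_L·(0.961262 + 0.45801·0.798636) = 350 → T_L = 263.744 ≈ 263.7 N.
Then T_R = 0.45801 × 263.744 = 120.8 N.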